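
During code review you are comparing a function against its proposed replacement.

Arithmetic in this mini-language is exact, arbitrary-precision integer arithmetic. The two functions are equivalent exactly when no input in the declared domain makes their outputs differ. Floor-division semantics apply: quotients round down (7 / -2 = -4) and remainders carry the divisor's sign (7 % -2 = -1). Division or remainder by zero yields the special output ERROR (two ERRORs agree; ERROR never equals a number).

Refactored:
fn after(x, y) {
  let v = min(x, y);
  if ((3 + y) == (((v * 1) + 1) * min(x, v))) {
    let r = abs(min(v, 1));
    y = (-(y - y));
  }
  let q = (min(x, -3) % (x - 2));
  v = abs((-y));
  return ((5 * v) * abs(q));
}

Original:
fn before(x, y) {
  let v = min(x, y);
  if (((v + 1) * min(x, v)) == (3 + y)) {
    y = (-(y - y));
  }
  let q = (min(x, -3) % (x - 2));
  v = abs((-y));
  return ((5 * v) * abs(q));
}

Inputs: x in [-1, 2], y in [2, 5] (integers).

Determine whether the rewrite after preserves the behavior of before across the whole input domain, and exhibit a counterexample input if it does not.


The two are interchangeable: local variable names differ; and min/max/abs usage differs; and arithmetic usage differs; and constant usage differs; and statement counts differ, and every declared input agrees.
Tracing x=0, y=4: before: v = 0; (((v + 1) * min(x, v)) == (3 + y)) -> false; q = -1; v = 4; return 20 | after: v = 0; ((3 + y) == (((v * 1) + 1) * min(x, v))) -> false; q = -1; v = 4; return 20 — matching result 20.
Across all 16 domain points the two functions coincide.
verdict: equivalent


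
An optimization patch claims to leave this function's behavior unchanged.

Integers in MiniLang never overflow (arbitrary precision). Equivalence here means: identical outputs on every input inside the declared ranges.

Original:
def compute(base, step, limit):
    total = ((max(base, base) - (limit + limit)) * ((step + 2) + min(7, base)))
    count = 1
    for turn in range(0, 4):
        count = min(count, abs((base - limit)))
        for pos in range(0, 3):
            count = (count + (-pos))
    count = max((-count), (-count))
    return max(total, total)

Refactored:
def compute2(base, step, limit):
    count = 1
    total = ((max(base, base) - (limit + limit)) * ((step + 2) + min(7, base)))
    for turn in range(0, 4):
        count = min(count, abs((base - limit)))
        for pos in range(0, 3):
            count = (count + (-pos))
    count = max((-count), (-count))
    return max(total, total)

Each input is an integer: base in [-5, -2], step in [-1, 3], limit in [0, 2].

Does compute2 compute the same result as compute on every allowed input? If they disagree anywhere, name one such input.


Equivalent — the differences include same computation, different form, yet no declared input distinguishes the two.
One worked example (base=-3, step=3, limit=0) — compute: total := -6 | count := 1 | iter turn=0: | count := 1 | iter pos=0: | count := 1 | iter pos=1: | count := 0 | iter pos=2: | count := -2 | iter turn=1: | count := -2 | iter pos=0: | count := -2 | iter pos=1: | count := -3 | iter pos=2: | count := -5 | iter turn=2: | count := -5 | iter pos=0: | count := -5 | iter pos=1: | count := -6 | iter pos=2: | count := -8 | iter turn=3: | count := -8 | iter pos=0: | count := -8 | iter pos=1: | count := -9 | iter pos=2: | count := -11 | count := 11 | result -6; compute2: count := 1 | total := -6 | iter turn=0: | count := 1 | iter pos=0: | count := 1 | iter pos=1: | count := 0 | iter pos=2: | count := -2 | iter turn=1: | count := -2 | iter pos=0: | count := -2 | iter pos=1: | count := -3 | iter pos=2: | count := -5 | iter turn=2: | count := -5 | iter pos=0: | count := -5 | iter pos=1: | count := -6 | iter pos=2: | count := -8 | iter turn=3: | count := -8 | iter pos=0: | count := -8 | iter pos=1: | count := -9 | iter pos=2: | count := -11 | count := 11 | result -6; agreement on -6.
Every one of the 60 inputs gives matching results.
verdict: equivalent


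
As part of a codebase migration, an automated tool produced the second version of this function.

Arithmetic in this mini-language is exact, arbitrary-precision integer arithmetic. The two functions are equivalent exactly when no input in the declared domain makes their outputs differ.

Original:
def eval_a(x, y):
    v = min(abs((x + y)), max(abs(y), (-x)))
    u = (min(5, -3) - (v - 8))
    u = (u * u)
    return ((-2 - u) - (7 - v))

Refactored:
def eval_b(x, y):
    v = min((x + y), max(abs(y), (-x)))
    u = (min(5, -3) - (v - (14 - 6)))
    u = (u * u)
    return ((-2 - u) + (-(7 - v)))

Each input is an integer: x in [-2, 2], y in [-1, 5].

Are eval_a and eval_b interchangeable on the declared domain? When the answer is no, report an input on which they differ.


Try x=-2, y=-1.
eval_a: v = 2; u = 3; u = 9; return -16
eval_b: v = -3; u = 8; u = 64; return -76
-16 != -76, so the rewrite changes behavior.
verdict: not equivalent; witness: x=-2, y=-1


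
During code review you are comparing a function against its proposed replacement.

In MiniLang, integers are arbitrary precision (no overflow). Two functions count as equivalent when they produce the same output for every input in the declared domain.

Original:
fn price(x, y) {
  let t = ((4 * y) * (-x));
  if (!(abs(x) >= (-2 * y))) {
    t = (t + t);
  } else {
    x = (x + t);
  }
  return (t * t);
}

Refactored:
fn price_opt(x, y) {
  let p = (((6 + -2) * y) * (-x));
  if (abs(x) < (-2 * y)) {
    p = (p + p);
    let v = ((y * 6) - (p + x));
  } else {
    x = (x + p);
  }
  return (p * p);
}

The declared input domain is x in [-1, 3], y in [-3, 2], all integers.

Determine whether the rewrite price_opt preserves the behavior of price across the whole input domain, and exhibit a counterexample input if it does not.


Among the additions is an assignment to `v` whose value nothing reads, and its value is discarded.
As a probe, take x=1, y=1: price runs t = -4; (!(abs(x) >= (-2 * y))) -> false; x = -3; return 16; price_opt runs p = -4; (abs(x) < (-2 * y)) -> false; x = -3; return 16; both end at 16.
Checked all 30 inputs in the declared domain: the outputs agree on every one.
verdict: equivalent


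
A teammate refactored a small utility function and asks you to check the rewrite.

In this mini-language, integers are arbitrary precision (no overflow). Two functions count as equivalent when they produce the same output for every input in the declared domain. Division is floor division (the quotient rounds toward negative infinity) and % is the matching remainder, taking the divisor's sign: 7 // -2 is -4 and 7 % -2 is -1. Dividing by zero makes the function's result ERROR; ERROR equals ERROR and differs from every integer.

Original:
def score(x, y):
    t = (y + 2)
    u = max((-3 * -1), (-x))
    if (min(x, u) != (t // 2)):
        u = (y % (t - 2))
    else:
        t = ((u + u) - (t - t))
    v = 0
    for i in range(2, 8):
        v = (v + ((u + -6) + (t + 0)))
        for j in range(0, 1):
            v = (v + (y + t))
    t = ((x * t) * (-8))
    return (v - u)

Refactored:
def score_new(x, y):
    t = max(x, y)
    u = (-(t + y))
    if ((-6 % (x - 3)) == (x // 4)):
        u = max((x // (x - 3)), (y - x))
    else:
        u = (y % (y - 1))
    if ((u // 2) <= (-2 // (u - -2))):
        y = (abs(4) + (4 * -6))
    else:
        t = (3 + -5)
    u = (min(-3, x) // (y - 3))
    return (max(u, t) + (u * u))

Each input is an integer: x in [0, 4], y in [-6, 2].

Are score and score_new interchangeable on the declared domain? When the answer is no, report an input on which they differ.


On input x=0, y=-6, score returns -120 while score_new returns 0.
verdict: not equivalent; witness: x=0, y=-6


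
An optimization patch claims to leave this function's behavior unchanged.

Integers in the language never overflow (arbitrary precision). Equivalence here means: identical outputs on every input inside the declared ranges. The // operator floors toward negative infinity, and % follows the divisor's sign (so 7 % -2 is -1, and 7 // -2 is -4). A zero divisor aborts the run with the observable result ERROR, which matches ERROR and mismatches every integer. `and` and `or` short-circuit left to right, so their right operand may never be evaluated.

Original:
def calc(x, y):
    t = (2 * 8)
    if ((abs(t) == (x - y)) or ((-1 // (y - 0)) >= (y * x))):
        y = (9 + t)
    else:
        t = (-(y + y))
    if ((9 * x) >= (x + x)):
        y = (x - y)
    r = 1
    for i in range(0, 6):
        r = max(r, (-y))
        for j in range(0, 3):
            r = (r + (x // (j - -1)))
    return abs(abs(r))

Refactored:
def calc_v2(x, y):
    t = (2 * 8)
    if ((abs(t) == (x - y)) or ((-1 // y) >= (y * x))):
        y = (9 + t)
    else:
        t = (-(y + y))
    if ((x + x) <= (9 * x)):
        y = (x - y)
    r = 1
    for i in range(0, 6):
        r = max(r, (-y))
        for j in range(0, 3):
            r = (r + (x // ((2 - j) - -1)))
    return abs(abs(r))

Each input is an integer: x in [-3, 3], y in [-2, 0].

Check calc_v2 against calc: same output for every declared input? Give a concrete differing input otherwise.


Behavior is preserved: although constant usage differs; comparison usage differs, the outputs never diverge.
One worked example (x=-1, y=0) — calc: t = 16; division by zero -> ERROR; calc_v2: t = 16; division by zero -> ERROR; agreement on ERROR.
Sweeping the whole domain (21 inputs) finds no disagreement.
verdict: equivalent


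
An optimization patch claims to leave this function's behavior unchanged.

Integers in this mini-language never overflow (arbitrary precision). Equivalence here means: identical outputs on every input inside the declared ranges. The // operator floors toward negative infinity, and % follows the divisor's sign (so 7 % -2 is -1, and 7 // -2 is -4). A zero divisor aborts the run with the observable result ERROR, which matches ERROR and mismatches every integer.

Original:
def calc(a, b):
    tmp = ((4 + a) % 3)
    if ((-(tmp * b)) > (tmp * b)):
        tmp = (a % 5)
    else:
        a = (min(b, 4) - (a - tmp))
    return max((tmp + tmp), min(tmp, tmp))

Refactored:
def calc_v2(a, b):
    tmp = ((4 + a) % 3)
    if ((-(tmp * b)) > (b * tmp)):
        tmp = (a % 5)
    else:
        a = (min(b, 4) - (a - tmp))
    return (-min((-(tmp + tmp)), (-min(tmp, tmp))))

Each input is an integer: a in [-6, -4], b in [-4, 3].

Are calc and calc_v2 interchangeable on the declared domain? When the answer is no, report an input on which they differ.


Comparing the listings, the differences include: min/max/abs usage differs.
One worked example (a=-6, b=-4) — calc: tmp=1, then ((-(tmp * b)) > (tmp * b)) is true, then tmp=4, then returns 8; calc_v2: tmp=1, then ((-(tmp * b)) > (b * tmp)) is true, then tmp=4, then returns 8; agreement on 8.
Sweeping the whole domain (24 inputs) finds no disagreement.
verdict: equivalent


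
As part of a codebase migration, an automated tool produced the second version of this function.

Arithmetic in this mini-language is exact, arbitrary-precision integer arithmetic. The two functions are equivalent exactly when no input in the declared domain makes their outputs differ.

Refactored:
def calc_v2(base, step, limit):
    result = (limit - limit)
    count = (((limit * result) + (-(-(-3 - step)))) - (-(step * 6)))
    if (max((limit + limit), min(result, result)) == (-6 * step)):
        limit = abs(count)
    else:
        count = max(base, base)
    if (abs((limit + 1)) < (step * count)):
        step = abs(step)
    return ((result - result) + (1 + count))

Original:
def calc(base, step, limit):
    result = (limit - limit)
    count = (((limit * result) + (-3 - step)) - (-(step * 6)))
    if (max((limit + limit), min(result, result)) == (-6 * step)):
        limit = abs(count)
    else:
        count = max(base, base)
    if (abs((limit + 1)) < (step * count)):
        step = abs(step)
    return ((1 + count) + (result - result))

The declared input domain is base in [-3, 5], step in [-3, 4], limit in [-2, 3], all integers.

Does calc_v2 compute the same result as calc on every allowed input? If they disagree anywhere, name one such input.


Side by side, the visible changes include: same computation, different form.
Spot check at base=-1, step=2, limit=-2 — calc: result := 0 | count := 7 | (max((limit + limit), min(result, result)) == (-6 * step)): false | count := -1 | (abs((limit + 1)) < (step * count)): false | result 0. calc_v2: result := 0 | count := 7 | (max((limit + limit), min(result, result)) == (-6 * step)): false | count := -1 | (abs((limit + 1)) < (step * count)): false | result 0. Both give 0.
An exhaustive pass over the 432 declared inputs shows identical outputs.
verdict: equivalent


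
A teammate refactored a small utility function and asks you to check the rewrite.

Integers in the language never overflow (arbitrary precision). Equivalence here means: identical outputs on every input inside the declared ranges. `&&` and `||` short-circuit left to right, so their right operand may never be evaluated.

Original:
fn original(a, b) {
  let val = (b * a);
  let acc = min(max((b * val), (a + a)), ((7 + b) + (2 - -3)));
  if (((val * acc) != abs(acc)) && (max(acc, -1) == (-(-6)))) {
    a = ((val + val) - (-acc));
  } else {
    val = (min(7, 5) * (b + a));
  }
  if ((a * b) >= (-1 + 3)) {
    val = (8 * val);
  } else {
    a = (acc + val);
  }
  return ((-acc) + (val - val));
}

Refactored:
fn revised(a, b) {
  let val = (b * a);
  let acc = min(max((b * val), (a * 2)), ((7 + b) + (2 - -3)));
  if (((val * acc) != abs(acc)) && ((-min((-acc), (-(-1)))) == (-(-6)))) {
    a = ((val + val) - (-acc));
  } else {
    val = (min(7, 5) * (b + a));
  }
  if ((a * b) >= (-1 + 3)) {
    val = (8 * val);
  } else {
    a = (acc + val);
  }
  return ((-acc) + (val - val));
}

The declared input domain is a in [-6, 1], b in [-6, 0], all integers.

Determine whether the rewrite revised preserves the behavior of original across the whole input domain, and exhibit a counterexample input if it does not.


Although constant usage differs, plus min/max/abs usage differs, plus arithmetic usage differs, 56/56 inputs agree.
verdict: equivalent


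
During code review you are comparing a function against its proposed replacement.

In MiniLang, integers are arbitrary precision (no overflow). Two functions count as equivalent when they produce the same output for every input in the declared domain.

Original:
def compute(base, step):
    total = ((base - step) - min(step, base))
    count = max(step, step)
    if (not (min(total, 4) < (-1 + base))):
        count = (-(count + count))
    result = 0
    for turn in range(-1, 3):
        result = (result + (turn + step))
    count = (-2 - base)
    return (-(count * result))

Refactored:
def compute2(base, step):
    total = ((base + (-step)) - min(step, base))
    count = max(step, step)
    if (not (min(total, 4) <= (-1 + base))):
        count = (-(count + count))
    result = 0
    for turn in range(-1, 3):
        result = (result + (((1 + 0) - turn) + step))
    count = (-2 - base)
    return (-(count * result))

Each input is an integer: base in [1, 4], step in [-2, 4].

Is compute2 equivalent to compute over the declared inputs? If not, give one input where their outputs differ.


The one real change (`(min(total, 4) < (-1 + base))` became `(min(total, 4) <= (-1 + base))`) has no effect anywhere in the declared ranges; all 28 inputs agree.
verdict: equivalent


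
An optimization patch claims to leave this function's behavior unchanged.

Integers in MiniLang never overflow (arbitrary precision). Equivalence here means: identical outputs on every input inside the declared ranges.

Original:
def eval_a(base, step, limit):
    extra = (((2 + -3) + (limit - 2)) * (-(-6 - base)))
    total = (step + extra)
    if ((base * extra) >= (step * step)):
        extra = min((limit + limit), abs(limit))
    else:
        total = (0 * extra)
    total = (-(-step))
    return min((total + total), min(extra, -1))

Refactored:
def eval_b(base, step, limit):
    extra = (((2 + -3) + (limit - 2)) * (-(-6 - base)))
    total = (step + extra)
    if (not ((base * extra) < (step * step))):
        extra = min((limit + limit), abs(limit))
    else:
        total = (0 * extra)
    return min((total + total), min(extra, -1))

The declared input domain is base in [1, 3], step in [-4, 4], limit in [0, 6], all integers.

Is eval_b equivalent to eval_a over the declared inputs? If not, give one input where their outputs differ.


There is a counterexample at base=1, step=-4, limit=2: -8 on one side, -7 on the other.
eval_a: extra=-7, then total=-11, then ((base * extra) >= (step * step)) is false, then total=0, then total=-4, then returns -8
eval_b: extra=-7, then total=-11, then (not ((base * extra) < (step * step))) is false, then total=0, then returns -7
verdict: not equivalent; witness: base=1, step=-4, limit=2


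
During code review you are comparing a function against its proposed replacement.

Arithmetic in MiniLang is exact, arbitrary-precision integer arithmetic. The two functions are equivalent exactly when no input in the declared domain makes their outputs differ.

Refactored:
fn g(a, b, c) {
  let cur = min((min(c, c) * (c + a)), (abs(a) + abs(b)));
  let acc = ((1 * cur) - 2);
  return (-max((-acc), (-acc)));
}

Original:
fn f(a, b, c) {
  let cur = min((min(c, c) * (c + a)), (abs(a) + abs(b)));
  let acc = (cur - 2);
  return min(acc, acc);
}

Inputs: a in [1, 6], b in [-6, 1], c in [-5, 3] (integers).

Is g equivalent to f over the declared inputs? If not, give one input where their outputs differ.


The two are interchangeable: constant usage differs, arithmetic usage differs, min/max/abs usage differs, and every declared input agrees.
One worked example (a=5, b=0, c=-1) — f: cur=-4, then acc=-6, then returns -6; g: cur=-4, then acc=-6, then returns -6; agreement on -6.
Sweeping the whole domain (432 inputs) finds no disagreement.
verdict: equivalent


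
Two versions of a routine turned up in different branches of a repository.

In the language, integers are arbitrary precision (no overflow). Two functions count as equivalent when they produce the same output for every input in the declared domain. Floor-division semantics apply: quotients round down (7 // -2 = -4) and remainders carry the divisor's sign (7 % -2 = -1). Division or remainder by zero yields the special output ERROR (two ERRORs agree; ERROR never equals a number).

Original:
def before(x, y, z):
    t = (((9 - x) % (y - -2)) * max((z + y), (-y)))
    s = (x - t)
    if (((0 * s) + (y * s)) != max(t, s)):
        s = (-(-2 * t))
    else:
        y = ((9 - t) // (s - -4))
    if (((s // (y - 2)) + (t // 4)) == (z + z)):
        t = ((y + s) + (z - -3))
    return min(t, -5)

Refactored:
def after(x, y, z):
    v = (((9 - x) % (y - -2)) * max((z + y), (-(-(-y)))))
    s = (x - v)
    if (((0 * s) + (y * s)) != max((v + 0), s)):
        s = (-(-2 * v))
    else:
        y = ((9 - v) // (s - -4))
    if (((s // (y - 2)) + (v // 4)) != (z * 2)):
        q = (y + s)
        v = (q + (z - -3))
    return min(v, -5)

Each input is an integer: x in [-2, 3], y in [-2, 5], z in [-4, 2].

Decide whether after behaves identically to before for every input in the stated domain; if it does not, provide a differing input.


At x=0, y=3, z=-4: before gives -5, after gives -6.
verdict: not equivalent; witness: x=0, y=3, z=-4


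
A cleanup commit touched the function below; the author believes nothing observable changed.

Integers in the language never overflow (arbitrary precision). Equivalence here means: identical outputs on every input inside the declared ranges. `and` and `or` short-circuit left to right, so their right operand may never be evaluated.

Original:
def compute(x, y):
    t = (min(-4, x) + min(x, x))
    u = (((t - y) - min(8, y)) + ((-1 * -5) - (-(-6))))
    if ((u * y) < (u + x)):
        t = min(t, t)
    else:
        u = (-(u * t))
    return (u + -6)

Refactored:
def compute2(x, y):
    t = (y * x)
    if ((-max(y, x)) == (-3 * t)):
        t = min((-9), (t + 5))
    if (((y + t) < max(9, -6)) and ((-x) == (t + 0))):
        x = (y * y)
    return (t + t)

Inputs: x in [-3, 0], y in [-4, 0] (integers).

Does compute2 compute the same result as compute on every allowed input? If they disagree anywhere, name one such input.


Not equivalent: x=-3, y=-4 separates them (-6 vs 24).
compute: t := -7 | u := 0 | ((u * y) < (u + x)): false | u := 0 | result -6
compute2: t := 12 | ((-max(y, x)) == (-3 * t)): false | (((y + t) < max(9, -6)) and ((-x) == (t + 0))): false | result 24
verdict: not equivalent; witness: x=-3, y=-4


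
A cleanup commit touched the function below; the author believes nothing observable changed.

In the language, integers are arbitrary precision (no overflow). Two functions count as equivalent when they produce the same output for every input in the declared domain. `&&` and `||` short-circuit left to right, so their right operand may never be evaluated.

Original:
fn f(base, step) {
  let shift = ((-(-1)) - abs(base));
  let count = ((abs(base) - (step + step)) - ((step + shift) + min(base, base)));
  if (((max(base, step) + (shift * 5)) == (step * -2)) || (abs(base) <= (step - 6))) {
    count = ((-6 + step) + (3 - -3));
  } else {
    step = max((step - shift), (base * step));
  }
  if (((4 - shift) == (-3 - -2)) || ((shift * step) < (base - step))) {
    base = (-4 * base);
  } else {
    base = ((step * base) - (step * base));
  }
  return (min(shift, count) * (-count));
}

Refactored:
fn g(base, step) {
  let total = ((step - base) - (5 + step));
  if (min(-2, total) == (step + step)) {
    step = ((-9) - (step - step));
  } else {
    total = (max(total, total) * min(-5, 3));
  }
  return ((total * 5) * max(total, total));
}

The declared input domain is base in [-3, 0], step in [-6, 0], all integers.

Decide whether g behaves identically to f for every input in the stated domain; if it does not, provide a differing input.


Input base=-3, step=-6: 52 from f versus 500 from g.
verdict: not equivalent; witness: base=-3, step=-6


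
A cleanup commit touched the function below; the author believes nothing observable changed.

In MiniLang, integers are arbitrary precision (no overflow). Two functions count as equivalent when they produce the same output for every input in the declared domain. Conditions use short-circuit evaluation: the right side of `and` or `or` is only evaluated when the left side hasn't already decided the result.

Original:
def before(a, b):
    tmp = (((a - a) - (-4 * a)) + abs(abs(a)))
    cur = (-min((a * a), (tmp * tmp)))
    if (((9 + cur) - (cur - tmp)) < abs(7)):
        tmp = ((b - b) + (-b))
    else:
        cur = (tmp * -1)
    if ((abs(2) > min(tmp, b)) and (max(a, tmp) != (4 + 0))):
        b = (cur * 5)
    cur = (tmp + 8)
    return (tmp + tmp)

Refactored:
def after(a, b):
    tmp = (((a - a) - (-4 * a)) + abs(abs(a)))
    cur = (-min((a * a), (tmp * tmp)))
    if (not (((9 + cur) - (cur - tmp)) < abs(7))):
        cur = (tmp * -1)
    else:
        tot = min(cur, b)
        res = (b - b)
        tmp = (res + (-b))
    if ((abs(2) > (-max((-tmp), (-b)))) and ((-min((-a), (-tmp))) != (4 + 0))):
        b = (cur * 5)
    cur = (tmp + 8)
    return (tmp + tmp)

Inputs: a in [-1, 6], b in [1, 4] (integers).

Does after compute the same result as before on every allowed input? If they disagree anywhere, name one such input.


Changes here: min/max/abs usage differs; boolean connective usage differs; local variable names differ; statement counts differ; the full 32-point sweep finds no disagreement.
verdict: equivalent


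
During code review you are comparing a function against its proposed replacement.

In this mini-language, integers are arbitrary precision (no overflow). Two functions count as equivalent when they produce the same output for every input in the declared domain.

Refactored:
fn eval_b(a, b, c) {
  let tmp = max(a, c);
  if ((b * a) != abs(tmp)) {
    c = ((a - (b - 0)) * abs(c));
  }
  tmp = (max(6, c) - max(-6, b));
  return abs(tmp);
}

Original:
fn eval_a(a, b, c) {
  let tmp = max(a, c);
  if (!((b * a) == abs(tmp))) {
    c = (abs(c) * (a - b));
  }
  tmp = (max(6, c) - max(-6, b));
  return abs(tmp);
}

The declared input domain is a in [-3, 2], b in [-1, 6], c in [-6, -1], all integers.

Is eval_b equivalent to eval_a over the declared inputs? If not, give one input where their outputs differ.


Side by side, the visible changes include: arithmetic usage differs, and constant usage differs, and comparison usage differs, and boolean connective usage differs.
As a probe, take a=0, b=1, c=-4: eval_a runs tmp = 0; (!((b * a) == abs(tmp))) -> false; tmp = 5; return 5; eval_b runs tmp = 0; ((b * a) != abs(tmp)) -> false; tmp = 5; return 5; both end at 5.
Sweeping the whole domain (288 inputs) finds no disagreement.
verdict: equivalent


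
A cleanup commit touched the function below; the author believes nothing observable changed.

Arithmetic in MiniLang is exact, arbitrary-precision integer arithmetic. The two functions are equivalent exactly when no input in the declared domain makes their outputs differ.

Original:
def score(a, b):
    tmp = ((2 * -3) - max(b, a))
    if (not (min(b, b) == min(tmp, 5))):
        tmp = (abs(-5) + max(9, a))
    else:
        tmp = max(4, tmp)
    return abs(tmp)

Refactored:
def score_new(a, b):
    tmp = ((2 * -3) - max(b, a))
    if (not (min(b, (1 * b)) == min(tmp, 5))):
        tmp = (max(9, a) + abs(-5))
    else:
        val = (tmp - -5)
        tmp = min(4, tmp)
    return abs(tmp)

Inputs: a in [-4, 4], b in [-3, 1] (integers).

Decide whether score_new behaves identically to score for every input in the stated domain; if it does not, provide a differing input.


Consider the input a=-4, b=-3.
score: tmp becomes -3; next (not (min(b, b) == min(tmp, 5))) evaluates to false; next tmp becomes 4; next final value 4
score_new: tmp becomes -3; next (not (min(b, (1 * b)) == min(tmp, 5))) evaluates to false; next val becomes 2; next tmp becomes -3; next final value 3
4 vs 3 — the two versions disagree here.
verdict: not equivalent; witness: a=-4, b=-3


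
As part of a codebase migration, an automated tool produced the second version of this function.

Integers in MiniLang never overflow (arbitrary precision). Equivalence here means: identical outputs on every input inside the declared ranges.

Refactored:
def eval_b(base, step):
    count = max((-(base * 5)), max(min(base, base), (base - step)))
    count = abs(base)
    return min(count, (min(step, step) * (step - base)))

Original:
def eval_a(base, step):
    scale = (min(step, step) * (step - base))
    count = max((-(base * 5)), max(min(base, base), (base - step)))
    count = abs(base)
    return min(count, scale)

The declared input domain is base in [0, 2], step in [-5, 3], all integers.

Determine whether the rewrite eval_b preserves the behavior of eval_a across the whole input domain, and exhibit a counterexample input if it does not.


The two are interchangeable: statement counts differ; and local variable names differ, and every declared input agrees.
One worked example (base=0, step=-4) — eval_a: scale=16, then count=4, then count=0, then returns 0; eval_b: count=4, then count=0, then returns 0; agreement on 0.
Sweeping the whole domain (27 inputs) finds no disagreement.
verdict: equivalent


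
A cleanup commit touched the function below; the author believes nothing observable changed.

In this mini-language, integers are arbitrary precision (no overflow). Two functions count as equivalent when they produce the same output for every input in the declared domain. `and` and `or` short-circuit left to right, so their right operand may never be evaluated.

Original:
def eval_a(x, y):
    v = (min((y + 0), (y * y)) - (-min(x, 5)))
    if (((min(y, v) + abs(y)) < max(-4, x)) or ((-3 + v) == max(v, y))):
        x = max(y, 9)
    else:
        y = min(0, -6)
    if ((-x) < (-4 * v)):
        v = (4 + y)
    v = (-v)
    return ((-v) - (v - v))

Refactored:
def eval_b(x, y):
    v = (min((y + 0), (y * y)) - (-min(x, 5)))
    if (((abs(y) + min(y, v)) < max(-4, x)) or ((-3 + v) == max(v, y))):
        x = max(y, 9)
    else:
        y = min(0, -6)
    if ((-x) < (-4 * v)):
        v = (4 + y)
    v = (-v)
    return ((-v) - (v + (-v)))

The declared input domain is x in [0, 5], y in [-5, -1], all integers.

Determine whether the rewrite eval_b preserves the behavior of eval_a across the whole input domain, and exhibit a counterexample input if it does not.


Equivalent — the differences include arithmetic usage differs, yet no declared input distinguishes the two.
Spot check at x=1, y=-4 — eval_a: v=-3, then (((min(y, v) + abs(y)) < max(-4, x)) or ((-3 + v) == max(v, y))) is true, then x=9, then ((-x) < (-4 * v)) is true, then v=0, then v=0, then returns 0. eval_b: v=-3, then (((abs(y) + min(y, v)) < max(-4, x)) or ((-3 + v) == max(v, y))) is true, then x=9, then ((-x) < (-4 * v)) is true, then v=0, then v=0, then returns 0. Both give 0.
Every one of the 30 inputs gives matching results.
verdict: equivalent


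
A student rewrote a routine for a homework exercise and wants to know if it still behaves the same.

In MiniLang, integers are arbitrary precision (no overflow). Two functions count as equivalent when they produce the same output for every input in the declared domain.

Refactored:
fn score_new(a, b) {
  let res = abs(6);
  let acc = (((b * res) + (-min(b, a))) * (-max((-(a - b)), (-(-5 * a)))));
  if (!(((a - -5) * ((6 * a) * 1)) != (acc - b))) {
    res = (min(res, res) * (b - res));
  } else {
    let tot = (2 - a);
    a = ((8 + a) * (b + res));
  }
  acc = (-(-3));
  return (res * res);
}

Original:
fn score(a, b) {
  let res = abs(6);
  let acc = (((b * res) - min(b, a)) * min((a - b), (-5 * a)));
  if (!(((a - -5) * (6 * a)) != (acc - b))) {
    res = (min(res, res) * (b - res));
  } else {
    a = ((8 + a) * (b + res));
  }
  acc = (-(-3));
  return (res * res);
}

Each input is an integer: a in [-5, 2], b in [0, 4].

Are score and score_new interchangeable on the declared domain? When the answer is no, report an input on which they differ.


Behavior is preserved: although statement counts differ; min/max/abs usage differs; arithmetic usage differs; local variable names differ; constant usage differs, the outputs never diverge.
Spot check at a=-5, b=1 — score: res becomes 6; next acc becomes -66; next (!(((a - -5) * (6 * a)) != (acc - b))) evaluates to false; next a becomes 21; next acc becomes 3; next final value 36. score_new: res becomes 6; next acc becomes -66; next (!(((a - -5) * ((6 * a) * 1)) != (acc - b))) evaluates to false; next tot becomes 7; next a becomes 21; next acc becomes 3; next final value 36. Both give 36.
Across all 40 domain points the two functions coincide.
verdict: equivalent


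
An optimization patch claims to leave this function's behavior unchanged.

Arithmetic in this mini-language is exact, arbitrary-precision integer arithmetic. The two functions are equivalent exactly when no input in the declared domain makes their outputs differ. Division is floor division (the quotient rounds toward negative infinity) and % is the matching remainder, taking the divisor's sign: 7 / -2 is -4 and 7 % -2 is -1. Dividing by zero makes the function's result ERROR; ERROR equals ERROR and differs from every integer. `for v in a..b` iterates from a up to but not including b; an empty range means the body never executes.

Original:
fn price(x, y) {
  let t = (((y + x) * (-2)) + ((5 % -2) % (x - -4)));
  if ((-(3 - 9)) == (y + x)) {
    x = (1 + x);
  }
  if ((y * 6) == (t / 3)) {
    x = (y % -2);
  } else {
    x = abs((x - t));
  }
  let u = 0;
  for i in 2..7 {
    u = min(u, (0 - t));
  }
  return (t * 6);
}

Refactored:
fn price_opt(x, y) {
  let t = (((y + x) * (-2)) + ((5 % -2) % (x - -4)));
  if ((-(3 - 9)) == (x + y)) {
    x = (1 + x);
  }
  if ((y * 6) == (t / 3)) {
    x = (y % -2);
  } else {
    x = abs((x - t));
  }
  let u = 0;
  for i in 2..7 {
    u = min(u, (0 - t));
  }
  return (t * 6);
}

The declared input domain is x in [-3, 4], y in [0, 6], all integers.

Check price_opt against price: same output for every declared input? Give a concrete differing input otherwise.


Behavior is preserved: although same computation, different form, the outputs never diverge.
Tracing x=4, y=0: price: t := -1 | ((-(3 - 9)) == (y + x)): false | ((y * 6) == (t / 3)): false | x := 5 | u := 0 | iter i=2: | u := 0 | iter i=3: | u := 0 | iter i=4: | u := 0 | iter i=5: | u := 0 | iter i=6: | u := 0 | result -6 | price_opt: t := -1 | ((-(3 - 9)) == (x + y)): false | ((y * 6) == (t / 3)): false | x := 5 | u := 0 | iter i=2: | u := 0 | iter i=3: | u := 0 | iter i=4: | u := 0 | iter i=5: | u := 0 | iter i=6: | u := 0 | result -6 — matching result -6.
Across all 56 domain points the two functions coincide.
verdict: equivalent


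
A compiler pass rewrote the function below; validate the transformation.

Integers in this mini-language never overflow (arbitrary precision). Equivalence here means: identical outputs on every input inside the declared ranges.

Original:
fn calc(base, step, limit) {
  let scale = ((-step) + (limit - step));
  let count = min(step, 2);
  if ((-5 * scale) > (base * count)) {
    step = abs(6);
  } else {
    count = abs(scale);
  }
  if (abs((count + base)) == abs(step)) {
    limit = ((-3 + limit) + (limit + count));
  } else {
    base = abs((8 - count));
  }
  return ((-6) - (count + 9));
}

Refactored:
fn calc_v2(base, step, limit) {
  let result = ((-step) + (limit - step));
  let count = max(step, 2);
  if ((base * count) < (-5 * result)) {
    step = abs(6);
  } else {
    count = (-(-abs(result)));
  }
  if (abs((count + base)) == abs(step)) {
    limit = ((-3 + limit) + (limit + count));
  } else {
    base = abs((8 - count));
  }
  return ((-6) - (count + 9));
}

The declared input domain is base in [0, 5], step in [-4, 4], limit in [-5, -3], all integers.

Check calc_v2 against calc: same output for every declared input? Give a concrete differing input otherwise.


Evaluate both at base=0, step=-2, limit=-5.
calc: scale becomes -1; next count becomes -2; next ((-5 * scale) > (base * count)) evaluates to true; next step becomes 6; next (abs((count + base)) == abs(step)) evaluates to false; next base becomes 10; next final value -13
calc_v2: result becomes -1; next count becomes 2; next ((base * count) < (-5 * result)) evaluates to true; next step becomes 6; next (abs((count + base)) == abs(step)) evaluates to false; next base becomes 6; next final value -17
-13 != -17, so the rewrite changes behavior.
verdict: not equivalent; witness: base=0, step=-2, limit=-5


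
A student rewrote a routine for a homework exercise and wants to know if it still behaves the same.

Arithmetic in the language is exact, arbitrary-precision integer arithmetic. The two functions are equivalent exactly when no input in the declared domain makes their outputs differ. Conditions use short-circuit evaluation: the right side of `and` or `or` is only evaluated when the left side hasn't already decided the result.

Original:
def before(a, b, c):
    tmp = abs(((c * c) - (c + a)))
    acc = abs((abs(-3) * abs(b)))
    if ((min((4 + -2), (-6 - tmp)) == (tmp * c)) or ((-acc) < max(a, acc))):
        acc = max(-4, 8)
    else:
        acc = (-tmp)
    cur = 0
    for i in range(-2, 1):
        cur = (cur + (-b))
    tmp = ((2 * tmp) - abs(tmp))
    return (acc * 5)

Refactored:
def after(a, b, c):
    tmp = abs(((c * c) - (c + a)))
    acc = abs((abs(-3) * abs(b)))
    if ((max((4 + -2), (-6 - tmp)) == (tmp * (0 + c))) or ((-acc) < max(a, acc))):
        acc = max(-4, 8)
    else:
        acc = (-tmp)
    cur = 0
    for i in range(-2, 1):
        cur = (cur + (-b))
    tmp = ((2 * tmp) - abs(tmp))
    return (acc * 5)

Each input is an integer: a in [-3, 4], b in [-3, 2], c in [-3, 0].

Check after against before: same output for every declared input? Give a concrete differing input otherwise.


Try a=0, b=0, c=-2.
before: tmp = 6; acc = 0; ((min((4 + -2), (-6 - tmp)) == (tmp * c)) or ((-acc) < max(a, acc))) -> true; acc = 8; cur = 0; [i=-2]; cur = 0; [i=-1]; cur = 0; [i=0]; cur = 0; tmp = 6; return 40
after: tmp = 6; acc = 0; ((max((4 + -2), (-6 - tmp)) == (tmp * (0 + c))) or ((-acc) < max(a, acc))) -> false; acc = -6; cur = 0; [i=-2]; cur = 0; [i=-1]; cur = 0; [i=0]; cur = 0; tmp = 6; return -30
40 vs -30 — the two versions disagree here.
verdict: not equivalent; witness: a=0, b=0, c=-2


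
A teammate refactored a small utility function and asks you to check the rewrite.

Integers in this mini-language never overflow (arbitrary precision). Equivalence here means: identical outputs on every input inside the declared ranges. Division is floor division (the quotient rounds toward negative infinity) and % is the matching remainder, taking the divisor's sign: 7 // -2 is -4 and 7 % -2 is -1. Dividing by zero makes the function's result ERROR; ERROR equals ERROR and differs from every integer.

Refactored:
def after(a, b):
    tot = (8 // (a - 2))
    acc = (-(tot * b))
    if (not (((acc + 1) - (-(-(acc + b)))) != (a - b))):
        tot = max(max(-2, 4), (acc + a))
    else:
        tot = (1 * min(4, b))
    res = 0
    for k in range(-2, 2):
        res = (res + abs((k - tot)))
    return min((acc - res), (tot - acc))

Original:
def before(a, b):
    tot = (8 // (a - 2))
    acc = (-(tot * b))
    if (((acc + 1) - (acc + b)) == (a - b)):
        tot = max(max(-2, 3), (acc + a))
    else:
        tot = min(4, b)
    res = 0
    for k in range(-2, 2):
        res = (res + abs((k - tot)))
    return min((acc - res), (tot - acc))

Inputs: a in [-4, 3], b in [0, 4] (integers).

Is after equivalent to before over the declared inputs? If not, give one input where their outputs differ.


Run the pair on a=1, b=0.
before: tot=-8, then acc=0, then (((acc + 1) - (acc + b)) == (a - b)) is true, then tot=3, then res=0, then (k=-2), then res=5, then (k=-1), then res=9, then (k=0), then res=12, then (k=1), then res=14, then returns -14
after: tot=-8, then acc=0, then (not (((acc + 1) - (-(-(acc + b)))) != (a - b))) is true, then tot=4, then res=0, then (k=-2), then res=6, then (k=-1), then res=11, then (k=0), then res=15, then (k=1), then res=18, then returns -18
-14 against -18: the behavior changed.
verdict: not equivalent; witness: a=1, b=0


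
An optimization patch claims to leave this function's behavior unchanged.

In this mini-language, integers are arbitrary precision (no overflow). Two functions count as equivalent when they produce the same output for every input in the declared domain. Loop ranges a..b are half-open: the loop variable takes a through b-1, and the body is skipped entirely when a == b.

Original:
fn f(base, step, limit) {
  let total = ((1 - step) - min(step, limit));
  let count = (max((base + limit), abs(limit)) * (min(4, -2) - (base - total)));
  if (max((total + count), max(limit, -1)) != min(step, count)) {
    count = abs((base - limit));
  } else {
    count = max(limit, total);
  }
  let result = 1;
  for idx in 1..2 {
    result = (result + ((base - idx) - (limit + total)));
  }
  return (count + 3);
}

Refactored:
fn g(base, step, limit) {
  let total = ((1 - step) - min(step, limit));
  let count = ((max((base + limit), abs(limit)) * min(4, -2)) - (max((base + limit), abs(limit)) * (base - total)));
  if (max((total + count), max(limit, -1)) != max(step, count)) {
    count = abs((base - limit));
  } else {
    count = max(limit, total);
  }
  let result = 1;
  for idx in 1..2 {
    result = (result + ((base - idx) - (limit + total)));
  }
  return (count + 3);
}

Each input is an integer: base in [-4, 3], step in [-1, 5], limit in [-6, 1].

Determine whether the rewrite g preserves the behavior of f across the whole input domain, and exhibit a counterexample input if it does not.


There is a counterexample at base=-4, step=1, limit=0: 3 on one side, 7 on the other.
f: total=0, then count=0, then (max((total + count), max(limit, -1)) != min(step, count)) is false, then count=0, then result=1, then (idx=1), then result=-4, then returns 3
g: total=0, then count=0, then (max((total + count), max(limit, -1)) != max(step, count)) is true, then count=4, then result=1, then (idx=1), then result=-4, then returns 7
verdict: not equivalent; witness: base=-4, step=1, limit=0
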